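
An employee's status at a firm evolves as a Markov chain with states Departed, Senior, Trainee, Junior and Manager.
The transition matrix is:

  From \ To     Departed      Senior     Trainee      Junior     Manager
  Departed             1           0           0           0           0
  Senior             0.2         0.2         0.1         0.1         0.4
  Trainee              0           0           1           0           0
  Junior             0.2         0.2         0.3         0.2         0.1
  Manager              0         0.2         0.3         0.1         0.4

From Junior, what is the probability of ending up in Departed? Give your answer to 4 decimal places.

0.3724

Let h(s) be the probability of absorption at Departed starting from transient state s. Then h(Departed) = 1 and h(Trainee) = 0. By first-step analysis:
h(Senior) = 0.2·1 + 0.2·h(Senior) + 0.1·0 + 0.1·h(Junior) + 0.4·h(Manager)
h(Junior) = 0.2·1 + 0.2·h(Senior) + 0.3·0 + 0.2·h(Junior) + 0.1·h(Manager)
h(Manager) = 0.2·h(Senior) + 0.3·0 + 0.1·h(Junior) + 0.4·h(Manager)
Solving: h(Senior) = 0.3931, h(Junior) = 0.3724, h(Manager) = 0.1931.
Starting from Junior, the probability is 0.3724.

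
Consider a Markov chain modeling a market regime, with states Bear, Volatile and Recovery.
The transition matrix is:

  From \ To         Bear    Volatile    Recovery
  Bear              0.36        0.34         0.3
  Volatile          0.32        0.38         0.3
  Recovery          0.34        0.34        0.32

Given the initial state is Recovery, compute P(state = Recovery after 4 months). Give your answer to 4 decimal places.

0.3061

Propagate the distribution vector 4 months from Recovery.
After 0 months: (0.0000, 0.0000, 1.0000)
After 1 month: (0.3400, 0.3400, 0.3200)
After 2 months: (0.3400, 0.3536, 0.3064)
After 3 months: (0.3397, 0.3541, 0.3061)
After 4 months: (0.3397, 0.3542, 0.3061)
P(in Recovery after 4 months) = 0.3061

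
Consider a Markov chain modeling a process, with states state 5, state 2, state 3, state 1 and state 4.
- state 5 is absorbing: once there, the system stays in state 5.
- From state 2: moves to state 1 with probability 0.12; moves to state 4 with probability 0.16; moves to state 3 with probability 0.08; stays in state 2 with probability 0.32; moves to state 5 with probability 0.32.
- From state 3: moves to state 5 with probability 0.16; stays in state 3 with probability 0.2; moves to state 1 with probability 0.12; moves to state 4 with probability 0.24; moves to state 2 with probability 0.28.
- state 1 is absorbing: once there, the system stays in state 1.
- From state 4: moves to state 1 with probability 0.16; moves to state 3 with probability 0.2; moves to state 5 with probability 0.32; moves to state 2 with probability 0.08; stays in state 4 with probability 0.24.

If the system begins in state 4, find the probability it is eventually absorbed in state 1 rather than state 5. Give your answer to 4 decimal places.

0.3351

Let h(s) be the probability of absorption at state 1 starting from transient state s. Then h(state 1) = 1 and h(state 5) = 0. By first-step analysis:
h(state 2) = 0.32·0 + 0.32·h(state 2) + 0.08·h(state 3) + 0.12·1 + 0.16·h(state 4)
h(state 3) = 0.16·0 + 0.28·h(state 2) + 0.2·h(state 3) + 0.12·1 + 0.24·h(state 4)
h(state 4) = 0.32·0 + 0.08·h(state 2) + 0.2·h(state 3) + 0.16·1 + 0.24·h(state 4)
Solving: h(state 2) = 0.2970, h(state 3) = 0.3545, h(state 4) = 0.3351.
Starting from state 4, the probability is 0.3351.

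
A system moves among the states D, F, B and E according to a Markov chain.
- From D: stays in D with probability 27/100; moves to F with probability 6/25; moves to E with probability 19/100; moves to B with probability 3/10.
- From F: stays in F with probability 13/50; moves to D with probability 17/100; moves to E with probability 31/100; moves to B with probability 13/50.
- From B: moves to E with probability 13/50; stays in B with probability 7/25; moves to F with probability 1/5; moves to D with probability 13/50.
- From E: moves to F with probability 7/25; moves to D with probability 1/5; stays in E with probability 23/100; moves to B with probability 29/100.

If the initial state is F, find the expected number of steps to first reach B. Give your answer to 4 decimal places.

3.6250

Let t(s) be the expected number of steps to first reach B from state s, with t(B) = 0. Conditioning on the first step:
t(D) = 1 + 0.27·t(D) + 0.24·t(F) + 0.19·t(E)
t(F) = 1 + 0.17·t(D) + 0.26·t(F) + 0.31·t(E)
t(E) = 1 + 0.2·t(D) + 0.28·t(F) + 0.23·t(E)
Solving: t(D) = 3.4779, t(F) = 3.6250, t(E) = 3.5202.
Expected steps from F to B: 3.6250.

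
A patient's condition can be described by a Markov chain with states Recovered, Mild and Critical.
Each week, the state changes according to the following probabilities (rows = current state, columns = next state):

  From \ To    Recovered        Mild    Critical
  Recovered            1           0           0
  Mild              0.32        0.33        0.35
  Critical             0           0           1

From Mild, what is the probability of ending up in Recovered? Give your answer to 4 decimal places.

Let h(s) be the probability of absorption at Recovered starting from transient state s. Then h(Recovered) = 1 and h(Critical) = 0. By first-step analysis:
h(Mild) = 0.32·1 + 0.33·h(Mild) + 0.35·0
Solving: h(Mild) = 0.4776.
Starting from Mild, the probability is 0.4776.

0.4776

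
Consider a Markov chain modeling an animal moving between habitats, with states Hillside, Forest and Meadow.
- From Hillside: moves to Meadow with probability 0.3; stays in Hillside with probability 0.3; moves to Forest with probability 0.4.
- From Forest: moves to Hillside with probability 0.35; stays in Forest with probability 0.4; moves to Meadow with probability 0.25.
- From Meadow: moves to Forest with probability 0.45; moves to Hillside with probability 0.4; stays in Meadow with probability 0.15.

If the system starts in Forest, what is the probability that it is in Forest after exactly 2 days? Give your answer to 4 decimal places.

Sum over the intermediate state after 1 day:
P = P(Forest→Hillside)·P(Hillside→Forest) + P(Forest→Forest)·P(Forest→Forest) + P(Forest→Meadow)·P(Meadow→Forest)
  = 0.35×0.4 + 0.4×0.4 + 0.25×0.45
  = 0.1400 + 0.1600 + 0.1125 = 0.4125

0.4125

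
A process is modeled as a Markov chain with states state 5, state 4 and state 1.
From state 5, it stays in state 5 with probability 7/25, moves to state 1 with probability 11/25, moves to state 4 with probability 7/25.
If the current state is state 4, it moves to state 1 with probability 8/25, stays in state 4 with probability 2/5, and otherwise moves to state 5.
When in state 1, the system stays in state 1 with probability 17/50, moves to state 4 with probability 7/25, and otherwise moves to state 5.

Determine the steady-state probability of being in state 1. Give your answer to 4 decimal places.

0.3653

Let the stationary distribution be π with π = πP and π_1 + π_2 + π_3 = 1.
π_1 = 0.28·π_1 + 0.28·π_2 + 0.38·π_3
π_2 = 0.28·π_1 + 0.4·π_2 + 0.28·π_3
Solving with the normalization constraint gives π = (0.3165, 0.3182, 0.3653).
So the stationary probability of state 1 is 0.3653.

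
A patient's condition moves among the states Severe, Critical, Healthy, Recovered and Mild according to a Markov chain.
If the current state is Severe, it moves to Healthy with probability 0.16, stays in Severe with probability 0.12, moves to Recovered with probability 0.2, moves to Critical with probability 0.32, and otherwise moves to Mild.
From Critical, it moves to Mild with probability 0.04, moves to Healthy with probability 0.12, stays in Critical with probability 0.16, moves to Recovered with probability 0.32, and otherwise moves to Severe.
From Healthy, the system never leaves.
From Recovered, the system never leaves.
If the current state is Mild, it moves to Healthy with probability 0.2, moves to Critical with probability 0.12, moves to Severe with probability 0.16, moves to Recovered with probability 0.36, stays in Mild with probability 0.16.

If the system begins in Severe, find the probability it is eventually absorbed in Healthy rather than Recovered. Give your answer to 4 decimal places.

Let h(s) be the probability of absorption at Healthy starting from transient state s. Then h(Healthy) = 1 and h(Recovered) = 0. By first-step analysis:
h(Severe) = 0.12·h(Severe) + 0.32·h(Critical) + 0.16·1 + 0.2·0 + 0.2·h(Mild)
h(Critical) = 0.36·h(Severe) + 0.16·h(Critical) + 0.12·1 + 0.32·0 + 0.04·h(Mild)
h(Mild) = 0.16·h(Severe) + 0.12·h(Critical) + 0.2·1 + 0.36·0 + 0.16·h(Mild)
Solving: h(Severe) = 0.3803, h(Critical) = 0.3228, h(Mild) = 0.3566.
Starting from Severe, the probability is 0.3803.

0.3803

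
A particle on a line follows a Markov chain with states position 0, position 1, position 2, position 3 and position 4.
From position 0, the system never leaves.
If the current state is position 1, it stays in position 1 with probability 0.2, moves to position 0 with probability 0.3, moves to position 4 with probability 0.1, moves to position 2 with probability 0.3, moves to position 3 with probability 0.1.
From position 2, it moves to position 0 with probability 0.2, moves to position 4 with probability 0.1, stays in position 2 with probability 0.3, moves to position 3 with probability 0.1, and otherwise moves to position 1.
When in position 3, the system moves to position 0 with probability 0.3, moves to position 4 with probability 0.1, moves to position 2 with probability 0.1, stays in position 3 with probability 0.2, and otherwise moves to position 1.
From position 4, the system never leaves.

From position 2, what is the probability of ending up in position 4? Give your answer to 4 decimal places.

0.2955

Let h(s) be the probability of absorption at position 4 starting from transient state s. Then h(position 4) = 1 and h(position 0) = 0. By first-step analysis:
h(position 1) = 0.3·0 + 0.2·h(position 1) + 0.3·h(position 2) + 0.1·h(position 3) + 0.1·1
h(position 2) = 0.2·0 + 0.3·h(position 1) + 0.3·h(position 2) + 0.1·h(position 3) + 0.1·1
h(position 3) = 0.3·0 + 0.3·h(position 1) + 0.1·h(position 2) + 0.2·h(position 3) + 0.1·1
Solving: h(position 1) = 0.2687, h(position 2) = 0.2955, h(position 3) = 0.2627.
Starting from position 2, the probability is 0.2955.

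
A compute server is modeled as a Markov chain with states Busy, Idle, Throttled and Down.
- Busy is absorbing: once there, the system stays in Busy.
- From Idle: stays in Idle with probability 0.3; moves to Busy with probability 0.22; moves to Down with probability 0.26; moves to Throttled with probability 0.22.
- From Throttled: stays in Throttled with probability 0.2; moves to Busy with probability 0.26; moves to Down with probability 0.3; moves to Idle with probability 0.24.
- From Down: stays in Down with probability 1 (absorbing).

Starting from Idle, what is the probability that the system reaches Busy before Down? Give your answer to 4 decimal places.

Let h(s) be the probability of absorption at Busy starting from transient state s. Then h(Busy) = 1 and h(Down) = 0. By first-step analysis:
h(Idle) = 0.22·1 + 0.3·h(Idle) + 0.22·h(Throttled) + 0.26·0
h(Throttled) = 0.26·1 + 0.24·h(Idle) + 0.2·h(Throttled) + 0.3·0
Solving: h(Idle) = 0.4598, h(Throttled) = 0.4629.
Starting from Idle, the probability is 0.4598.

0.4598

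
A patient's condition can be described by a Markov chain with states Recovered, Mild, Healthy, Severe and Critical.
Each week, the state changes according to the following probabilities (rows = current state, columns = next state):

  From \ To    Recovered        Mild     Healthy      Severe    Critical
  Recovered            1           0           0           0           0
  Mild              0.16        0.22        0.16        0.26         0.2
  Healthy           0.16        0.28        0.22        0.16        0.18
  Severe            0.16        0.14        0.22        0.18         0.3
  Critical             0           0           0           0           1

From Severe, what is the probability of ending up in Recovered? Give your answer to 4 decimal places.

Let h(s) be the probability of absorption at Recovered starting from transient state s. Then h(Recovered) = 1 and h(Critical) = 0. By first-step analysis:
h(Mild) = 0.16·1 + 0.22·h(Mild) + 0.16·h(Healthy) + 0.26·h(Severe) + 0.2·0
h(Healthy) = 0.16·1 + 0.28·h(Mild) + 0.22·h(Healthy) + 0.16·h(Severe) + 0.18·0
h(Severe) = 0.16·1 + 0.14·h(Mild) + 0.22·h(Healthy) + 0.18·h(Severe) + 0.3·0
Solving: h(Mild) = 0.4225, h(Healthy) = 0.4356, h(Severe) = 0.3841.
Starting from Severe, the probability is 0.3841.

0.3841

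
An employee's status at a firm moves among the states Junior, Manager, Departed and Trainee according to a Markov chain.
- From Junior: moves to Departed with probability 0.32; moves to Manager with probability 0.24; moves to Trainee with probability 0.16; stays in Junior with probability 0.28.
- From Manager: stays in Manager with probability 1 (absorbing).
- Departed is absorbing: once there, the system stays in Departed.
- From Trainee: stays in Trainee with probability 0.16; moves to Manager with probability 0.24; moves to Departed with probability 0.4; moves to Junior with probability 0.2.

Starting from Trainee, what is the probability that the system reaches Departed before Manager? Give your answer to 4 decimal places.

Let h(s) be the probability of absorption at Departed starting from transient state s. Then h(Departed) = 1 and h(Manager) = 0. By first-step analysis:
h(Junior) = 0.28·h(Junior) + 0.24·0 + 0.32·1 + 0.16·h(Trainee)
h(Trainee) = 0.2·h(Junior) + 0.24·0 + 0.4·1 + 0.16·h(Trainee)
Solving: h(Junior) = 0.5810, h(Trainee) = 0.6145.
Starting from Trainee, the probability is 0.6145.

0.6145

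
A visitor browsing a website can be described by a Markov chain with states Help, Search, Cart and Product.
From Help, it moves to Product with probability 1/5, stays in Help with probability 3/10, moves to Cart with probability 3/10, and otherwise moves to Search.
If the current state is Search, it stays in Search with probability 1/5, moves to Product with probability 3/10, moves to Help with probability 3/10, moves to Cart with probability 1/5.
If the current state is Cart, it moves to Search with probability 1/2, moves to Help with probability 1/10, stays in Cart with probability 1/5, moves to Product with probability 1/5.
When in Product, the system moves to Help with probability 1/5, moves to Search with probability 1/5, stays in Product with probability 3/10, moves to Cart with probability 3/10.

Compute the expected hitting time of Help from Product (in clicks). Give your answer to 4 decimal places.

4.9345

Let t(s) be the expected number of clicks to first reach Help from state s, with t(Help) = 0. Conditioning on the first click:
t(Search) = 1 + 0.2·t(Search) + 0.2·t(Cart) + 0.3·t(Product)
t(Cart) = 1 + 0.5·t(Search) + 0.2·t(Cart) + 0.2·t(Product)
t(Product) = 1 + 0.2·t(Search) + 0.3·t(Cart) + 0.3·t(Product)
Solving: t(Search) = 4.4105, t(Cart) = 5.2402, t(Product) = 4.9345.
Expected clicks from Product to Help: 4.9345.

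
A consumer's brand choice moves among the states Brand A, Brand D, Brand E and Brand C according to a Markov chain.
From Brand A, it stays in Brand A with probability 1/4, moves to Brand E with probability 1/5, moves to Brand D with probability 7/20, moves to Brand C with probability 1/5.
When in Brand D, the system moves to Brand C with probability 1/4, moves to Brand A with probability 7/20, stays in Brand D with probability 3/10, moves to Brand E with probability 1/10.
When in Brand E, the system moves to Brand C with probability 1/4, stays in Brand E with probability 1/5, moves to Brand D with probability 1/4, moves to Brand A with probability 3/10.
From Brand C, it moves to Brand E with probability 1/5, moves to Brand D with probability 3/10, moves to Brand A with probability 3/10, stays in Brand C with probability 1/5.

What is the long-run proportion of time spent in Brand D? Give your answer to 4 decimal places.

0.3065

Let the stationary distribution be π with π = πP and π_1 + π_2 + π_3 + π_4 = 1.
π_1 = 0.25·π_1 + 0.35·π_2 + 0.3·π_3 + 0.3·π_4
π_2 = 0.35·π_1 + 0.3·π_2 + 0.25·π_3 + 0.3·π_4
π_3 = 0.2·π_1 + 0.1·π_2 + 0.2·π_3 + 0.2·π_4
Solving with the normalization constraint gives π = (0.3003, 0.3065, 0.1693, 0.2238).
So the stationary probability of Brand D is 0.3065.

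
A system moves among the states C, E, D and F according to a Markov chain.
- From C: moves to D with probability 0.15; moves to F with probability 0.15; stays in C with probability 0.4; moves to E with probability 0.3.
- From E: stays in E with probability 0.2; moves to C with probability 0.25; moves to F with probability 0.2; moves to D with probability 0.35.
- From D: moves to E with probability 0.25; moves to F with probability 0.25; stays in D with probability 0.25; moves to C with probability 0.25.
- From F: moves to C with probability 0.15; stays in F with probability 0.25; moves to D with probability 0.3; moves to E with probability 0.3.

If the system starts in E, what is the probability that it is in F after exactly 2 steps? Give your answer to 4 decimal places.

0.2150

Propagate the distribution vector 2 steps from E.
After 0 steps: (0.0000, 1.0000, 0.0000, 0.0000)
After 1 step: (0.2500, 0.2000, 0.3500, 0.2000)
After 2 steps: (0.2675, 0.2625, 0.2550, 0.2150)
P(in F after 2 steps) = 0.2150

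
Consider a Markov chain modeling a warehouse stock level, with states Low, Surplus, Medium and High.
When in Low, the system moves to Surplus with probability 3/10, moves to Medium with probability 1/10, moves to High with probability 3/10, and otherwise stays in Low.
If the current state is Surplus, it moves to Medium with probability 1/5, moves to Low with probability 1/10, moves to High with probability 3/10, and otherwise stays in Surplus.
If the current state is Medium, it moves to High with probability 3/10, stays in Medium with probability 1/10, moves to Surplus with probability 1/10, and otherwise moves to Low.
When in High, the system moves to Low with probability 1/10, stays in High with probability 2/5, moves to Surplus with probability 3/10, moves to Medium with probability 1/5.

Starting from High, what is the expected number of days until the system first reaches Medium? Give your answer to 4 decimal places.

5.3333

Let t(s) be the expected number of days to first reach Medium from state s, with t(Medium) = 0. Conditioning on the first day:
t(Low) = 1 + 0.3·t(Low) + 0.3·t(Surplus) + 0.3·t(High)
t(Surplus) = 1 + 0.1·t(Low) + 0.4·t(Surplus) + 0.3·t(High)
t(High) = 1 + 0.1·t(Low) + 0.3·t(Surplus) + 0.4·t(High)
Solving: t(Low) = 6.0000, t(Surplus) = 5.3333, t(High) = 5.3333.
Expected days from High to Medium: 5.3333.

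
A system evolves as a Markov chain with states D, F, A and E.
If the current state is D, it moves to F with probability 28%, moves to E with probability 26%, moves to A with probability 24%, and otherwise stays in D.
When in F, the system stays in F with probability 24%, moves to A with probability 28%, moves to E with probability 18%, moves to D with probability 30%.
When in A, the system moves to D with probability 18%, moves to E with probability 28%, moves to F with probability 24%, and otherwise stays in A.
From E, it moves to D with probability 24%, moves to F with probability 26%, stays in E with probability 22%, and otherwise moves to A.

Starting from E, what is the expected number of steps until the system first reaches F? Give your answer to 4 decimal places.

3.8633

Let t(s) be the expected number of steps to first reach F from state s, with t(F) = 0. Conditioning on the first step:
t(D) = 1 + 0.22·t(D) + 0.24·t(A) + 0.26·t(E)
t(A) = 1 + 0.18·t(D) + 0.3·t(A) + 0.28·t(E)
t(E) = 1 + 0.24·t(D) + 0.28·t(A) + 0.22·t(E)
Solving: t(D) = 3.7843, t(A) = 3.9470, t(E) = 3.8633.
Expected steps from E to F: 3.8633.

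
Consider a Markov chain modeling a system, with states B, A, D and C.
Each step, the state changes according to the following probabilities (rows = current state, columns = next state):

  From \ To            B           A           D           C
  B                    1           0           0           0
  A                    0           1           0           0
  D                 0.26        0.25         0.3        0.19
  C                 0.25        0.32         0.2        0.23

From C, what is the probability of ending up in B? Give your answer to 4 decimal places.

0.4531

Let h(s) be the probability of absorption at B starting from transient state s. Then h(B) = 1 and h(A) = 0. By first-step analysis:
h(D) = 0.26·1 + 0.25·0 + 0.3·h(D) + 0.19·h(C)
h(C) = 0.25·1 + 0.32·0 + 0.2·h(D) + 0.23·h(C)
Solving: h(D) = 0.4944, h(C) = 0.4531.
Starting from C, the probability is 0.4531.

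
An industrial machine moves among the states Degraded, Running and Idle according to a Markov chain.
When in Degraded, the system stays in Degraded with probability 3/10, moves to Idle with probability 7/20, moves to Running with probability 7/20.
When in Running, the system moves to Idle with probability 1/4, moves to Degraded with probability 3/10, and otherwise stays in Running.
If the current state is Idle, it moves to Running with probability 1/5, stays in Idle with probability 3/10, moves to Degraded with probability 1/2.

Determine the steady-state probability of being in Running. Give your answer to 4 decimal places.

Let the stationary distribution be π with π = πP and π_1 + π_2 + π_3 = 1.
π_1 = 0.3·π_1 + 0.3·π_2 + 0.5·π_3
π_2 = 0.35·π_1 + 0.45·π_2 + 0.2·π_3
Solving with the normalization constraint gives π = (0.3602, 0.3387, 0.3011).
So the stationary probability of Running is 0.3387.

0.3387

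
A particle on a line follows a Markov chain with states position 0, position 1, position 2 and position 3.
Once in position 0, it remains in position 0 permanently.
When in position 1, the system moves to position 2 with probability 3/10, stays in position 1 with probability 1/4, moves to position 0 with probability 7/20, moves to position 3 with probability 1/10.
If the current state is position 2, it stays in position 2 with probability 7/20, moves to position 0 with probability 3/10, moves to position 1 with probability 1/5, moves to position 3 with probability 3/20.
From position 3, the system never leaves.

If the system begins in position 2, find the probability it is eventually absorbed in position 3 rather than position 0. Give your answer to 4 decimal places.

Let h(s) be the probability of absorption at position 3 starting from transient state s. Then h(position 3) = 1 and h(position 0) = 0. By first-step analysis:
h(position 1) = 0.35·0 + 0.25·h(position 1) + 0.3·h(position 2) + 0.1·1
h(position 2) = 0.3·0 + 0.2·h(position 1) + 0.35·h(position 2) + 0.15·1
Solving: h(position 1) = 0.2573, h(position 2) = 0.3099.
Starting from position 2, the probability is 0.3099.

0.3099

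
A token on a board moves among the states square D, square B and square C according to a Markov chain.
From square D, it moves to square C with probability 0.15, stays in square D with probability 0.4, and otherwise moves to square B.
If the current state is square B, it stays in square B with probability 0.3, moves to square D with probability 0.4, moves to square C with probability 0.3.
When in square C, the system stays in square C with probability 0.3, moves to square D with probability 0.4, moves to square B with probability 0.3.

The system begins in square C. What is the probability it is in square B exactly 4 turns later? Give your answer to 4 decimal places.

Propagate the distribution vector 4 turns from square C.
After 0 turns: (0.0000, 0.0000, 1.0000)
After 1 turn: (0.4000, 0.3000, 0.3000)
After 2 turns: (0.4000, 0.3600, 0.2400)
After 3 turns: (0.4000, 0.3600, 0.2400)
After 4 turns: (0.4000, 0.3600, 0.2400)
P(in square B after 4 turns) = 0.3600

0.3600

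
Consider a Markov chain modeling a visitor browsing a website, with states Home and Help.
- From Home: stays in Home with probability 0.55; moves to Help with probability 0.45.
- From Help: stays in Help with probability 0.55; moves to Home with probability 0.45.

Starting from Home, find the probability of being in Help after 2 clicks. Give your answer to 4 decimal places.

0.4950

Sum over the intermediate state after 1 click:
P = P(Home→Home)·P(Home→Help) + P(Home→Help)·P(Help→Help)
  = 0.55×0.45 + 0.45×0.55
  = 0.2475 + 0.2475 = 0.4950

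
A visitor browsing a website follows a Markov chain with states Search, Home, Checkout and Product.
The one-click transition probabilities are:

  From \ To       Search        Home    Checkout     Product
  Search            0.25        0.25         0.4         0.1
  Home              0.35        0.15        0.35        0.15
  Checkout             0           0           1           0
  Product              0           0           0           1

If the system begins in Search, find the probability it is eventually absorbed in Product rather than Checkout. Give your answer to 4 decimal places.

Let h(s) be the probability of absorption at Product starting from transient state s. Then h(Product) = 1 and h(Checkout) = 0. By first-step analysis:
h(Search) = 0.25·h(Search) + 0.25·h(Home) + 0.4·0 + 0.1·1
h(Home) = 0.35·h(Search) + 0.15·h(Home) + 0.35·0 + 0.15·1
Solving: h(Search) = 0.2227, h(Home) = 0.2682.
Starting from Search, the probability is 0.2227.

0.2227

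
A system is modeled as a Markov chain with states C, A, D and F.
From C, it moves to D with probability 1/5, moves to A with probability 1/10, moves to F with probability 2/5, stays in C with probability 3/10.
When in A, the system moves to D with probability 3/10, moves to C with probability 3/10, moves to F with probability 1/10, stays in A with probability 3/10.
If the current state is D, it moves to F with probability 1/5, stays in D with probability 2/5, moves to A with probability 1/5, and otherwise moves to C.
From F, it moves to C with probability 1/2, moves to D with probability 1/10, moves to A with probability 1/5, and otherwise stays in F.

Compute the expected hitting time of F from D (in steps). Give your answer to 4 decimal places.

Let t(s) be the expected number of steps to first reach F from state s, with t(F) = 0. Conditioning on the first step:
t(C) = 1 + 0.3·t(C) + 0.1·t(A) + 0.2·t(D)
t(A) = 1 + 0.3·t(C) + 0.3·t(A) + 0.3·t(D)
t(D) = 1 + 0.2·t(C) + 0.2·t(A) + 0.4·t(D)
Solving: t(C) = 3.3511, t(A) = 4.7340, t(D) = 4.3617.
Expected steps from D to F: 4.3617.

4.3617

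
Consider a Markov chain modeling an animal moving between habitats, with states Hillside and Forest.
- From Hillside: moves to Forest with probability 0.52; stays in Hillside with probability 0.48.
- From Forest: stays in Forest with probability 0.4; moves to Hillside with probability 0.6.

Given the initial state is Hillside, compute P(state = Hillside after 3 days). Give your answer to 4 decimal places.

Propagate the distribution vector 3 days from Hillside.
After 0 days: (1.0000, 0.0000)
After 1 day: (0.4800, 0.5200)
After 2 days: (0.5424, 0.4576)
After 3 days: (0.5349, 0.4651)
P(in Hillside after 3 days) = 0.5349

0.5349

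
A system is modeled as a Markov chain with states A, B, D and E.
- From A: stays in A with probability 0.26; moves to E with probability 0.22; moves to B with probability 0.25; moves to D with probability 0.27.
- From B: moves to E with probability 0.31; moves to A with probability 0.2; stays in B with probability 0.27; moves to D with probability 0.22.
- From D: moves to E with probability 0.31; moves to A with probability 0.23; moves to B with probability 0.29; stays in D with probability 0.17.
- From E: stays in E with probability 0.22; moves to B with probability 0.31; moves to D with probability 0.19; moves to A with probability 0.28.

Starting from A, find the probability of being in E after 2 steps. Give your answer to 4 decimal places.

0.2668

Propagate the distribution vector 2 steps from A.
After 0 steps: (1.0000, 0.0000, 0.0000, 0.0000)
After 1 step: (0.2600, 0.2500, 0.2700, 0.2200)
After 2 steps: (0.2413, 0.2790, 0.2129, 0.2668)
P(in E after 2 steps) = 0.2668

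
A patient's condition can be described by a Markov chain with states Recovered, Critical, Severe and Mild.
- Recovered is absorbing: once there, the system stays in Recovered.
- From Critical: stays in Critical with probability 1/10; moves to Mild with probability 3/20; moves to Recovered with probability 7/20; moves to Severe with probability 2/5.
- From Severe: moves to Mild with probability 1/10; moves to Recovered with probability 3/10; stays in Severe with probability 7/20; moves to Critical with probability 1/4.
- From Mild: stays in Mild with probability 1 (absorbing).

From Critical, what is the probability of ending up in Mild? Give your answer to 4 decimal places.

0.2835

Let h(s) be the probability of absorption at Mild starting from transient state s. Then h(Mild) = 1 and h(Recovered) = 0. By first-step analysis:
h(Critical) = 0.35·0 + 0.1·h(Critical) + 0.4·h(Severe) + 0.15·1
h(Severe) = 0.3·0 + 0.25·h(Critical) + 0.35·h(Severe) + 0.1·1
Solving: h(Critical) = 0.2835, h(Severe) = 0.2629.
Starting from Critical, the probability is 0.2835.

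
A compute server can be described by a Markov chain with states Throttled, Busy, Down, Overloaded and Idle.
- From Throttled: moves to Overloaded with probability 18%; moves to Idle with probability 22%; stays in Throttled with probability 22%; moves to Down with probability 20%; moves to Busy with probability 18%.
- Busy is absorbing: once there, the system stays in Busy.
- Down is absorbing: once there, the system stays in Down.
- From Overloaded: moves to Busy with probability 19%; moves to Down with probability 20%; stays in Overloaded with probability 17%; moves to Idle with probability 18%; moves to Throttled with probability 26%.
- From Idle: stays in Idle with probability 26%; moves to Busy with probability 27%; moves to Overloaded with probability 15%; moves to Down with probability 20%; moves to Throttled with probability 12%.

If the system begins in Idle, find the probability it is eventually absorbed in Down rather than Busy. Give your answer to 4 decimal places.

Let h(s) be the probability of absorption at Down starting from transient state s. Then h(Down) = 1 and h(Busy) = 0. By first-step analysis:
h(Throttled) = 0.22·h(Throttled) + 0.18·0 + 0.2·1 + 0.18·h(Overloaded) + 0.22·h(Idle)
h(Overloaded) = 0.26·h(Throttled) + 0.19·0 + 0.2·1 + 0.17·h(Overloaded) + 0.18·h(Idle)
h(Idle) = 0.12·h(Throttled) + 0.27·0 + 0.2·1 + 0.15·h(Overloaded) + 0.26·h(Idle)
Solving: h(Throttled) = 0.4979, h(Overloaded) = 0.4948, h(Idle) = 0.4513.
Starting from Idle, the probability is 0.4513.

0.4513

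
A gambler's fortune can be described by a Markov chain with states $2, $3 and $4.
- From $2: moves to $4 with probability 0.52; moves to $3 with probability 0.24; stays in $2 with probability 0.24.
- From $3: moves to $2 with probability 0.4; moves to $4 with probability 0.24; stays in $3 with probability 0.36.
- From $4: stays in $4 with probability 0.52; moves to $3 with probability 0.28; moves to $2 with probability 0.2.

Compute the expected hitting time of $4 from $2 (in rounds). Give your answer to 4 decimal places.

2.2541

Let t(s) be the expected number of rounds to first reach $4 from state s, with t($4) = 0. Conditioning on the first round:
t($2) = 1 + 0.24·t($2) + 0.24·t($3)
t($3) = 1 + 0.4·t($2) + 0.36·t($3)
Solving: t($2) = 2.2541, t($3) = 2.9713.
Expected rounds from $2 to $4: 2.2541.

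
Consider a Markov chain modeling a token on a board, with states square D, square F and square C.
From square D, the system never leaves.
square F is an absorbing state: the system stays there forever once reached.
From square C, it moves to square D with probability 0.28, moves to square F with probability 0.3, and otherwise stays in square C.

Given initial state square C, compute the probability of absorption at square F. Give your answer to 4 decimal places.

Let h(s) be the probability of absorption at square F starting from transient state s. Then h(square F) = 1 and h(square D) = 0. By first-step analysis:
h(square C) = 0.28·0 + 0.3·1 + 0.42·h(square C)
Solving: h(square C) = 0.5172.
Starting from square C, the probability is 0.5172.

0.5172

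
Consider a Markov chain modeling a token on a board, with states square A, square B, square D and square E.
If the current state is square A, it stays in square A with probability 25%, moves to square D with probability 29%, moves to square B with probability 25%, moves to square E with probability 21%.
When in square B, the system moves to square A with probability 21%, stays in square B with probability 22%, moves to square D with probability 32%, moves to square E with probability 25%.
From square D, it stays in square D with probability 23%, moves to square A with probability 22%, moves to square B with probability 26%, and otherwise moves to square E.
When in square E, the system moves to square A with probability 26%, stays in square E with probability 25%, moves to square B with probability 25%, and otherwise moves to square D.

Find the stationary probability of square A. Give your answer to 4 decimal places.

Let the stationary distribution be π with π = πP and π_1 + π_2 + π_3 + π_4 = 1.
π_1 = 0.25·π_1 + 0.21·π_2 + 0.22·π_3 + 0.26·π_4
π_2 = 0.25·π_1 + 0.22·π_2 + 0.26·π_3 + 0.25·π_4
π_3 = 0.29·π_1 + 0.32·π_2 + 0.23·π_3 + 0.24·π_4
Solving with the normalization constraint gives π = (0.2346, 0.2453, 0.2687, 0.2514).
So the stationary probability of square A is 0.2346.

0.2346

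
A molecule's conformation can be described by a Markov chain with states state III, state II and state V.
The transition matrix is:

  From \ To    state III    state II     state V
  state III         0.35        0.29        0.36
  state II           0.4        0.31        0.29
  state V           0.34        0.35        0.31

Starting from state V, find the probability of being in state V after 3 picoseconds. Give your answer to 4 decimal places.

Propagate the distribution vector 3 picoseconds from state V.
After 0 picoseconds: (0.0000, 0.0000, 1.0000)
After 1 picosecond: (0.3400, 0.3500, 0.3100)
After 2 picoseconds: (0.3644, 0.3156, 0.3200)
After 3 picoseconds: (0.3626, 0.3155, 0.3219)
P(in state V after 3 picoseconds) = 0.3219

0.3219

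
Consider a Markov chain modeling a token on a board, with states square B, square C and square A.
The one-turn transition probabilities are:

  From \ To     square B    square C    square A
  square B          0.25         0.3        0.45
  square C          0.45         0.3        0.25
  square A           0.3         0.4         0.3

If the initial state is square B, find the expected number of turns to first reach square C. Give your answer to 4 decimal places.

2.9487

Let t(s) be the expected number of turns to first reach square C from state s, with t(square C) = 0. Conditioning on the first turn:
t(square B) = 1 + 0.25·t(square B) + 0.45·t(square A)
t(square A) = 1 + 0.3·t(square B) + 0.3·t(square A)
Solving: t(square B) = 2.9487, t(square A) = 2.6923.
Expected turns from square B to square C: 2.9487.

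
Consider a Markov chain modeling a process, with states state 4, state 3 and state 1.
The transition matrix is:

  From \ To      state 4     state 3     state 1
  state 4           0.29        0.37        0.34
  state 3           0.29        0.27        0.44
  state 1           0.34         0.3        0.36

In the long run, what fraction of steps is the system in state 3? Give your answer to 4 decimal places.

0.3123

Let the stationary distribution be π with π = πP and π_1 + π_2 + π_3 = 1.
π_1 = 0.29·π_1 + 0.29·π_2 + 0.34·π_3
π_2 = 0.37·π_1 + 0.27·π_2 + 0.3·π_3
Solving with the normalization constraint gives π = (0.3089, 0.3123, 0.3788).
So the stationary probability of state 3 is 0.3123.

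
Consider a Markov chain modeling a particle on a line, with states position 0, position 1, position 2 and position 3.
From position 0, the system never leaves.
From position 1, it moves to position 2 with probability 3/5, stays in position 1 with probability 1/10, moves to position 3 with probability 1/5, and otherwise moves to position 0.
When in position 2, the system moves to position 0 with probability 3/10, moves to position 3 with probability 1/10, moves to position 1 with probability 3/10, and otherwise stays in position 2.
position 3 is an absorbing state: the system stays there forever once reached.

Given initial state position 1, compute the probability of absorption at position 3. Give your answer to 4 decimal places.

Let h(s) be the probability of absorption at position 3 starting from transient state s. Then h(position 3) = 1 and h(position 0) = 0. By first-step analysis:
h(position 1) = 0.1·0 + 0.1·h(position 1) + 0.6·h(position 2) + 0.2·1
h(position 2) = 0.3·0 + 0.3·h(position 1) + 0.3·h(position 2) + 0.1·1
Solving: h(position 1) = 0.4444, h(position 2) = 0.3333.
Starting from position 1, the probability is 0.4444.

0.4444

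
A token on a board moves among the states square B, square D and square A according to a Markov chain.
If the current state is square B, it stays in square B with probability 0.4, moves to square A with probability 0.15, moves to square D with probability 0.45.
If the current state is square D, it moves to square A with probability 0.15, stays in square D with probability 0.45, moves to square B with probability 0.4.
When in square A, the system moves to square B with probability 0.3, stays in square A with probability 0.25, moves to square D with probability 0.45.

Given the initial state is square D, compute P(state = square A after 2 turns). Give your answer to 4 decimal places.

0.1650

Sum over the intermediate state after 1 turn:
P = P(square D→square B)·P(square B→square A) + P(square D→square D)·P(square D→square A) + P(square D→square A)·P(square A→square A)
  = 0.4×0.15 + 0.45×0.15 + 0.15×0.25
  = 0.0600 + 0.0675 + 0.0375 = 0.1650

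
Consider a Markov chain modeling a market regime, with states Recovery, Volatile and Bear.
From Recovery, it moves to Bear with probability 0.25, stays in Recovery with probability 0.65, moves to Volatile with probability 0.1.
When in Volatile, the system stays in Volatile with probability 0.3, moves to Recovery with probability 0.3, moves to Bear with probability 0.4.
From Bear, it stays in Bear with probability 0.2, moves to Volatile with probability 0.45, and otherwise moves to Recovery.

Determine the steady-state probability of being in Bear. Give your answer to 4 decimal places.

Let the stationary distribution be π with π = πP and π_1 + π_2 + π_3 = 1.
π_1 = 0.65·π_1 + 0.3·π_2 + 0.35·π_3
π_2 = 0.1·π_1 + 0.3·π_2 + 0.45·π_3
Solving with the normalization constraint gives π = (0.4825, 0.2444, 0.2730).
So the stationary probability of Bear is 0.2730.

0.2730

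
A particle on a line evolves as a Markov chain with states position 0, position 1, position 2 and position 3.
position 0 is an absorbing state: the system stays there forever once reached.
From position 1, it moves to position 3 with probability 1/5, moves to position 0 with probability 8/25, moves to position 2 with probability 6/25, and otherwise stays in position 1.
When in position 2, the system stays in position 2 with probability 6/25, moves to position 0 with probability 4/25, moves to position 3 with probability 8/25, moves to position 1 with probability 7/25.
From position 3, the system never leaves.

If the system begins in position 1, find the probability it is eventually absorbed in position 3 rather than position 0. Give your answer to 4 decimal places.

0.4483

Let h(s) be the probability of absorption at position 3 starting from transient state s. Then h(position 3) = 1 and h(position 0) = 0. By first-step analysis:
h(position 1) = 0.32·0 + 0.24·h(position 1) + 0.24·h(position 2) + 0.2·1
h(position 2) = 0.16·0 + 0.28·h(position 1) + 0.24·h(position 2) + 0.32·1
Solving: h(position 1) = 0.4483, h(position 2) = 0.5862.
Starting from position 1, the probability is 0.4483.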